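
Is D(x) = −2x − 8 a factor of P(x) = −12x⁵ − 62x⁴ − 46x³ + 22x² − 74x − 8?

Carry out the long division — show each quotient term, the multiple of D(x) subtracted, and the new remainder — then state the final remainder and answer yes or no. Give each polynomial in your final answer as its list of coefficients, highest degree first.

Step 1: lead(−12x⁵ − 62x⁴ − 46x³ + 22x² − 74x − 8) ÷ lead(D) = −12x⁵ ÷ −2x = 6x⁴. Subtract (6x⁴)·D = −12x⁵ − 48x⁴. Remainder: −14x⁴ − 46x³ + 22x² − 74x − 8.
Step 2: lead(−14x⁴ − 46x³ + 22x² − 74x − 8) ÷ lead(D) = −14x⁴ ÷ −2x = 7x³. Subtract (7x³)·D = −14x⁴ − 56x³. Remainder: 10x³ + 22x² − 74x − 8.
Step 3: lead(10x³ + 22x² − 74x − 8) ÷ lead(D) = 10x³ ÷ −2x = −5x². Subtract (−5x²)·D = 10x³ + 40x². Remainder: −18x² − 74x − 8.
Step 4: lead(−18x² − 74x − 8) ÷ lead(D) = −18x² ÷ −2x = 9x. Subtract (9x)·D = −18x² − 72x. Remainder: −2x − 8.
Step 5: lead(−2x − 8) ÷ lead(D) = −2x ÷ −2x = 1. Subtract (1)·D = −2x − 8. Remainder: 0.

R = [0], so D(x) is a factor of P(x). yes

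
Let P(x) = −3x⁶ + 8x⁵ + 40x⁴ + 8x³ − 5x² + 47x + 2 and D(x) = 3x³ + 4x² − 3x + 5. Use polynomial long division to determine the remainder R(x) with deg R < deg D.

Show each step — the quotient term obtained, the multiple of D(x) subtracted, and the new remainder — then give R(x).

Step 1: lead(−3x⁶ + 8x⁵ + 40x⁴ + 8x³ − 5x² + 47x + 2) ÷ lead(D) = −3x⁶ ÷ 3x³ = −x³. Subtract (−x³)·D = −3x⁶ − 4x⁵ + 3x⁴ − 5x³. Remainder: 12x⁵ + 37x⁴ + 13x³ − 5x² + 47x + 2.
Step 2: lead(12x⁵ + 37x⁴ + 13x³ − 5x² + 47x + 2) ÷ lead(D) = 12x⁵ ÷ 3x³ = 4x². Subtract (4x²)·D = 12x⁵ + 16x⁴ − 12x³ + 20x². Remainder: 21x⁴ + 25x³ − 25x² + 47x + 2.
Step 3: lead(21x⁴ + 25x³ − 25x² + 47x + 2) ÷ lead(D) = 21x⁴ ÷ 3x³ = 7x. Subtract (7x)·D = 21x⁴ + 28x³ − 21x² + 35x. Remainder: −3x³ − 4x² + 12x + 2.
Step 4: lead(−3x³ − 4x² + 12x + 2) ÷ lead(D) = −3x³ ÷ 3x³ = −1. Subtract (−1)·D = −3x³ − 4x² + 3x − 5. Remainder: 9x + 7.

R(x) = 9x + 7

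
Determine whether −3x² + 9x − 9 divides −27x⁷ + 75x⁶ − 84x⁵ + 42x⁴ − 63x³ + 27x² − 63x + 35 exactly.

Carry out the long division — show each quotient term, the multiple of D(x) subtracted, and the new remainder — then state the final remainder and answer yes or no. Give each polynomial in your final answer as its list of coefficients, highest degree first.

Step 1: lead(−27x⁷ + 75x⁶ − 84x⁵ + 42x⁴ − 63x³ + 27x² − 63x + 35) ÷ lead(D) = −27x⁷ ÷ −3x² = 9x⁵. Subtract (9x⁵)·D = −27x⁷ + 81x⁶ − 81x⁵. Remainder: −6x⁶ − 3x⁵ + 42x⁴ − 63x³ + 27x² − 63x + 35.
Step 2: lead(−6x⁶ − 3x⁵ + 42x⁴ − 63x³ + 27x² − 63x + 35) ÷ lead(D) = −6x⁶ ÷ −3x² = 2x⁴. Subtract (2x⁴)·D = −6x⁶ + 18x⁵ − 18x⁴. Remainder: −21x⁵ + 60x⁴ − 63x³ + 27x² − 63x + 35.
Step 3: lead(−21x⁵ + 60x⁴ − 63x³ + 27x² − 63x + 35) ÷ lead(D) = −21x⁵ ÷ −3x² = 7x³. Subtract (7x³)·D = −21x⁵ + 63x⁴ − 63x³. Remainder: −3x⁴ + 27x² − 63x + 35.
Step 4: lead(−3x⁴ + 27x² − 63x + 35) ÷ lead(D) = −3x⁴ ÷ −3x² = x². Subtract (x²)·D = −3x⁴ + 9x³ − 9x². Remainder: −9x³ + 36x² − 63x + 35.
Step 5: lead(−9x³ + 36x² − 63x + 35) ÷ lead(D) = −9x³ ÷ −3x² = 3x. Subtract (3x)·D = −9x³ + 27x² − 27x. Remainder: 9x² − 36x + 35.
Step 6: lead(9x² − 36x + 35) ÷ lead(D) = 9x² ÷ −3x² = −3. Subtract (−3)·D = 9x² − 27x + 27. Remainder: −9x + 8.

R = [-9, 8], so D(x) is not a factor of P(x). no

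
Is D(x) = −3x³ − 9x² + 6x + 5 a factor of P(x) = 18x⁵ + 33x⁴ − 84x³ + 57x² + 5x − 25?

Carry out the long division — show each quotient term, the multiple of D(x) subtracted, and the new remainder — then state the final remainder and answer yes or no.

R(x) = 0, so D(x) is a factor of P(x). yes

Step 1: lead(18x⁵ + 33x⁴ − 84x³ + 57x² + 5x − 25) ÷ lead(D) = 18x⁵ ÷ −3x³ = −6x². Subtract (−6x²)·D = 18x⁵ + 54x⁴ − 36x³ − 30x². Remainder: −21x⁴ − 48x³ + 87x² + 5x − 25.
Step 2: lead(−21x⁴ − 48x³ + 87x² + 5x − 25) ÷ lead(D) = −21x⁴ ÷ −3x³ = 7x. Subtract (7x)·D = −21x⁴ − 63x³ + 42x² + 35x. Remainder: 15x³ + 45x² − 30x − 25.
Step 3: lead(15x³ + 45x² − 30x − 25) ÷ lead(D) = 15x³ ÷ −3x³ = −5. Subtract (−5)·D = 15x³ + 45x² − 30x − 25. Remainder: 0.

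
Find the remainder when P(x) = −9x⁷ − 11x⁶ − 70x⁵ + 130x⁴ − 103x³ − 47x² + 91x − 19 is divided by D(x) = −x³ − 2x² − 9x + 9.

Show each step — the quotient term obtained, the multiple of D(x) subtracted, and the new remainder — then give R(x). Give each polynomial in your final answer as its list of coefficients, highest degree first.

Step 1: lead(−9x⁷ − 11x⁶ − 70x⁵ + 130x⁴ − 103x³ − 47x² + 91x − 19) ÷ lead(D) = −9x⁷ ÷ −x³ = 9x⁴. Subtract (9x⁴)·D = −9x⁷ − 18x⁶ − 81x⁵ + 81x⁴. Remainder: 7x⁶ + 11x⁵ + 49x⁴ − 103x³ − 47x² + 91x − 19.
Step 2: lead(7x⁶ + 11x⁵ + 49x⁴ − 103x³ − 47x² + 91x − 19) ÷ lead(D) = 7x⁶ ÷ −x³ = −7x³. Subtract (−7x³)·D = 7x⁶ + 14x⁵ + 63x⁴ − 63x³. Remainder: −3x⁵ − 14x⁴ − 40x³ − 47x² + 91x − 19.
Step 3: lead(−3x⁵ − 14x⁴ − 40x³ − 47x² + 91x − 19) ÷ lead(D) = −3x⁵ ÷ −x³ = 3x². Subtract (3x²)·D = −3x⁵ − 6x⁴ − 27x³ + 27x². Remainder: −8x⁴ − 13x³ − 74x² + 91x − 19.
Step 4: lead(−8x⁴ − 13x³ − 74x² + 91x − 19) ÷ lead(D) = −8x⁴ ÷ −x³ = 8x. Subtract (8x)·D = −8x⁴ − 16x³ − 72x² + 72x. Remainder: 3x³ − 2x² + 19x − 19.
Step 5: lead(3x³ − 2x² + 19x − 19) ÷ lead(D) = 3x³ ÷ −x³ = −3. Subtract (−3)·D = 3x³ + 6x² + 27x − 27. Remainder: −8x² − 8x + 8.

R = [-8, -8, 8]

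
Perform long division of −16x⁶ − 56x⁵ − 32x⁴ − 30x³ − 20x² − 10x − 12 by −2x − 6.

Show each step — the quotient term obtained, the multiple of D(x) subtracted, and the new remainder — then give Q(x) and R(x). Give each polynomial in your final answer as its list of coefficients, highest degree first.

Step 1: lead(−16x⁶ − 56x⁵ − 32x⁴ − 30x³ − 20x² − 10x − 12) ÷ lead(D) = −16x⁶ ÷ −2x = 8x⁵. Subtract (8x⁵)·D = −16x⁶ − 48x⁵. Remainder: −8x⁵ − 32x⁴ − 30x³ − 20x² − 10x − 12.
Step 2: lead(−8x⁵ − 32x⁴ − 30x³ − 20x² − 10x − 12) ÷ lead(D) = −8x⁵ ÷ −2x = 4x⁴. Subtract (4x⁴)·D = −8x⁵ − 24x⁴. Remainder: −8x⁴ − 30x³ − 20x² − 10x − 12.
Step 3: lead(−8x⁴ − 30x³ − 20x² − 10x − 12) ÷ lead(D) = −8x⁴ ÷ −2x = 4x³. Subtract (4x³)·D = −8x⁴ − 24x³. Remainder: −6x³ − 20x² − 10x − 12.
Step 4: lead(−6x³ − 20x² − 10x − 12) ÷ lead(D) = −6x³ ÷ −2x = 3x². Subtract (3x²)·D = −6x³ − 18x². Remainder: −2x² − 10x − 12.
Step 5: lead(−2x² − 10x − 12) ÷ lead(D) = −2x² ÷ −2x = x. Subtract (x)·D = −2x² − 6x. Remainder: −4x − 12.
Step 6: lead(−4x − 12) ÷ lead(D) = −4x ÷ −2x = 2. Subtract (2)·D = −4x − 12. Remainder: 0.

Q = [8, 4, 4, 3, 1, 2]; R = [0]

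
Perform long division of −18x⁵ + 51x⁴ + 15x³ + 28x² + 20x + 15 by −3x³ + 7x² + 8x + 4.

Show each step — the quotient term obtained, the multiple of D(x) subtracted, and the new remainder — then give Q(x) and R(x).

Q(x) = 6x² − 3x + 4; R(x) = −1

Step 1: lead(−18x⁵ + 51x⁴ + 15x³ + 28x² + 20x + 15) ÷ lead(D) = −18x⁵ ÷ −3x³ = 6x². Subtract (6x²)·D = −18x⁵ + 42x⁴ + 48x³ + 24x². Remainder: 9x⁴ − 33x³ + 4x² + 20x + 15.
Step 2: lead(9x⁴ − 33x³ + 4x² + 20x + 15) ÷ lead(D) = 9x⁴ ÷ −3x³ = −3x. Subtract (−3x)·D = 9x⁴ − 21x³ − 24x² − 12x. Remainder: −12x³ + 28x² + 32x + 15.
Step 3: lead(−12x³ + 28x² + 32x + 15) ÷ lead(D) = −12x³ ÷ −3x³ = 4. Subtract (4)·D = −12x³ + 28x² + 32x + 16. Remainder: −1.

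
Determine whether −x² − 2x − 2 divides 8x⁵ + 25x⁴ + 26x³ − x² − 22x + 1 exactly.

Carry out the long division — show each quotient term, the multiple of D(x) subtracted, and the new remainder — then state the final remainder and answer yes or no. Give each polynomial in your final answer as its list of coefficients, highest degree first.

Step 1: lead(8x⁵ + 25x⁴ + 26x³ − x² − 22x + 1) ÷ lead(D) = 8x⁵ ÷ −x² = −8x³. Subtract (−8x³)·D = 8x⁵ + 16x⁴ + 16x³. Remainder: 9x⁴ + 10x³ − x² − 22x + 1.
Step 2: lead(9x⁴ + 10x³ − x² − 22x + 1) ÷ lead(D) = 9x⁴ ÷ −x² = −9x². Subtract (−9x²)·D = 9x⁴ + 18x³ + 18x². Remainder: −8x³ − 19x² − 22x + 1.
Step 3: lead(−8x³ − 19x² − 22x + 1) ÷ lead(D) = −8x³ ÷ −x² = 8x. Subtract (8x)·D = −8x³ − 16x² − 16x. Remainder: −3x² − 6x + 1.
Step 4: lead(−3x² − 6x + 1) ÷ lead(D) = −3x² ÷ −x² = 3. Subtract (3)·D = −3x² − 6x − 6. Remainder: 7.

R = [7], so D(x) is not a factor of P(x). no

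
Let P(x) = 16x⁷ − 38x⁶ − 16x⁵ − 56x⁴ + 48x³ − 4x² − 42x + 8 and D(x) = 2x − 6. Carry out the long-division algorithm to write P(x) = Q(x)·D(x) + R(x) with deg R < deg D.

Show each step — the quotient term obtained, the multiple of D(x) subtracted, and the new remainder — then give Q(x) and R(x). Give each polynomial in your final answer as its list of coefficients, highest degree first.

Step 1: lead(16x⁷ − 38x⁶ − 16x⁵ − 56x⁴ + 48x³ − 4x² − 42x + 8) ÷ lead(D) = 16x⁷ ÷ 2x = 8x⁶. Subtract (8x⁶)·D = 16x⁷ − 48x⁶. Remainder: 10x⁶ − 16x⁵ − 56x⁴ + 48x³ − 4x² − 42x + 8.
Step 2: lead(10x⁶ − 16x⁵ − 56x⁴ + 48x³ − 4x² − 42x + 8) ÷ lead(D) = 10x⁶ ÷ 2x = 5x⁵. Subtract (5x⁵)·D = 10x⁶ − 30x⁵. Remainder: 14x⁵ − 56x⁴ + 48x³ − 4x² − 42x + 8.
Step 3: lead(14x⁵ − 56x⁴ + 48x³ − 4x² − 42x + 8) ÷ lead(D) = 14x⁵ ÷ 2x = 7x⁴. Subtract (7x⁴)·D = 14x⁵ − 42x⁴. Remainder: −14x⁴ + 48x³ − 4x² − 42x + 8.
Step 4: lead(−14x⁴ + 48x³ − 4x² − 42x + 8) ÷ lead(D) = −14x⁴ ÷ 2x = −7x³. Subtract (−7x³)·D = −14x⁴ + 42x³. Remainder: 6x³ − 4x² − 42x + 8.
Step 5: lead(6x³ − 4x² − 42x + 8) ÷ lead(D) = 6x³ ÷ 2x = 3x². Subtract (3x²)·D = 6x³ − 18x². Remainder: 14x² − 42x + 8.
Step 6: lead(14x² − 42x + 8) ÷ lead(D) = 14x² ÷ 2x = 7x. Subtract (7x)·D = 14x² − 42x. Remainder: 8.

Q = [8, 5, 7, -7, 3, 7, 0]; R = [8]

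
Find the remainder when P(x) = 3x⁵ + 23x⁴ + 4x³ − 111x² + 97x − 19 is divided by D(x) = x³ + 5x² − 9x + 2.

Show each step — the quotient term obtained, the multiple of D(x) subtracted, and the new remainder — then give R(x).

Step 1: lead(3x⁵ + 23x⁴ + 4x³ − 111x² + 97x − 19) ÷ lead(D) = 3x⁵ ÷ x³ = 3x². Subtract (3x²)·D = 3x⁵ + 15x⁴ − 27x³ + 6x². Remainder: 8x⁴ + 31x³ − 117x² + 97x − 19.
Step 2: lead(8x⁴ + 31x³ − 117x² + 97x − 19) ÷ lead(D) = 8x⁴ ÷ x³ = 8x. Subtract (8x)·D = 8x⁴ + 40x³ − 72x² + 16x. Remainder: −9x³ − 45x² + 81x − 19.
Step 3: lead(−9x³ − 45x² + 81x − 19) ÷ lead(D) = −9x³ ÷ x³ = −9. Subtract (−9)·D = −9x³ − 45x² + 81x − 18. Remainder: −1.

R(x) = −1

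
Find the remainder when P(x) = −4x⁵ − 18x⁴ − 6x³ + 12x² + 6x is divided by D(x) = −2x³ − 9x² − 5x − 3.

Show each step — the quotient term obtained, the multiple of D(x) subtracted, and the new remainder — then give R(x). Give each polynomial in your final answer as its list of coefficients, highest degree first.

Step 1: lead(−4x⁵ − 18x⁴ − 6x³ + 12x² + 6x) ÷ lead(D) = −4x⁵ ÷ −2x³ = 2x². Subtract (2x²)·D = −4x⁵ − 18x⁴ − 10x³ − 6x². Remainder: 4x³ + 18x² + 6x.
Step 2: lead(4x³ + 18x² + 6x) ÷ lead(D) = 4x³ ÷ −2x³ = −2. Subtract (−2)·D = 4x³ + 18x² + 10x + 6. Remainder: −4x − 6.

R = [-4, -6]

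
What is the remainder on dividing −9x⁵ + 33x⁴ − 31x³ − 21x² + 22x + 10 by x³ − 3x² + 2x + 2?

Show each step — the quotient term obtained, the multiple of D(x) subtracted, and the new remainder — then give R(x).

Step 1: lead(−9x⁵ + 33x⁴ − 31x³ − 21x² + 22x + 10) ÷ lead(D) = −9x⁵ ÷ x³ = −9x². Subtract (−9x²)·D = −9x⁵ + 27x⁴ − 18x³ − 18x². Remainder: 6x⁴ − 13x³ − 3x² + 22x + 10.
Step 2: lead(6x⁴ − 13x³ − 3x² + 22x + 10) ÷ lead(D) = 6x⁴ ÷ x³ = 6x. Subtract (6x)·D = 6x⁴ − 18x³ + 12x² + 12x. Remainder: 5x³ − 15x² + 10x + 10.
Step 3: lead(5x³ − 15x² + 10x + 10) ÷ lead(D) = 5x³ ÷ x³ = 5. Subtract (5)·D = 5x³ − 15x² + 10x + 10. Remainder: 0.

R(x) = 0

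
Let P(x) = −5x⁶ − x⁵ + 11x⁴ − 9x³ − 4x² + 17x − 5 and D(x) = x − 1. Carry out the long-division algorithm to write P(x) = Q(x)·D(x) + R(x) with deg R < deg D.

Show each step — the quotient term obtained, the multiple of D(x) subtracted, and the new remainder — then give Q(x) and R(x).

Step 1: lead(−5x⁶ − x⁵ + 11x⁴ − 9x³ − 4x² + 17x − 5) ÷ lead(D) = −5x⁶ ÷ x = −5x⁵. Subtract (−5x⁵)·D = −5x⁶ + 5x⁵. Remainder: −6x⁵ + 11x⁴ − 9x³ − 4x² + 17x − 5.
Step 2: lead(−6x⁵ + 11x⁴ − 9x³ − 4x² + 17x − 5) ÷ lead(D) = −6x⁵ ÷ x = −6x⁴. Subtract (−6x⁴)·D = −6x⁵ + 6x⁴. Remainder: 5x⁴ − 9x³ − 4x² + 17x − 5.
Step 3: lead(5x⁴ − 9x³ − 4x² + 17x − 5) ÷ lead(D) = 5x⁴ ÷ x = 5x³. Subtract (5x³)·D = 5x⁴ − 5x³. Remainder: −4x³ − 4x² + 17x − 5.
Step 4: lead(−4x³ − 4x² + 17x − 5) ÷ lead(D) = −4x³ ÷ x = −4x². Subtract (−4x²)·D = −4x³ + 4x². Remainder: −8x² + 17x − 5.
Step 5: lead(−8x² + 17x − 5) ÷ lead(D) = −8x² ÷ x = −8x. Subtract (−8x)·D = −8x² + 8x. Remainder: 9x − 5.
Step 6: lead(9x − 5) ÷ lead(D) = 9x ÷ x = 9. Subtract (9)·D = 9x − 9. Remainder: 4.

Q(x) = −5x⁵ − 6x⁴ + 5x³ − 4x² − 8x + 9; R(x) = 4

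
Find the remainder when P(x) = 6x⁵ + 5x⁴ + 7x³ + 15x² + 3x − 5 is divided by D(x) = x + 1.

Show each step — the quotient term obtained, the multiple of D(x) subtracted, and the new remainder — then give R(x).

R(x) = −1

Step 1: lead(6x⁵ + 5x⁴ + 7x³ + 15x² + 3x − 5) ÷ lead(D) = 6x⁵ ÷ x = 6x⁴. Subtract (6x⁴)·D = 6x⁵ + 6x⁴. Remainder: −x⁴ + 7x³ + 15x² + 3x − 5.
Step 2: lead(−x⁴ + 7x³ + 15x² + 3x − 5) ÷ lead(D) = −x⁴ ÷ x = −x³. Subtract (−x³)·D = −x⁴ − x³. Remainder: 8x³ + 15x² + 3x − 5.
Step 3: lead(8x³ + 15x² + 3x − 5) ÷ lead(D) = 8x³ ÷ x = 8x². Subtract (8x²)·D = 8x³ + 8x². Remainder: 7x² + 3x − 5.
Step 4: lead(7x² + 3x − 5) ÷ lead(D) = 7x² ÷ x = 7x. Subtract (7x)·D = 7x² + 7x. Remainder: −4x − 5.
Step 5: lead(−4x − 5) ÷ lead(D) = −4x ÷ x = −4. Subtract (−4)·D = −4x − 4. Remainder: −1.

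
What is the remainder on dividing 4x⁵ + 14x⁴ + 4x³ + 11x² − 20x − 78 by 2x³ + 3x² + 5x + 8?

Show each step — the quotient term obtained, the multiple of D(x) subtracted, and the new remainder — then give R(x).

R(x) = 2x² − 7x − 6

Step 1: lead(4x⁵ + 14x⁴ + 4x³ + 11x² − 20x − 78) ÷ lead(D) = 4x⁵ ÷ 2x³ = 2x². Subtract (2x²)·D = 4x⁵ + 6x⁴ + 10x³ + 16x². Remainder: 8x⁴ − 6x³ − 5x² − 20x − 78.
Step 2: lead(8x⁴ − 6x³ − 5x² − 20x − 78) ÷ lead(D) = 8x⁴ ÷ 2x³ = 4x. Subtract (4x)·D = 8x⁴ + 12x³ + 20x² + 32x. Remainder: −18x³ − 25x² − 52x − 78.
Step 3: lead(−18x³ − 25x² − 52x − 78) ÷ lead(D) = −18x³ ÷ 2x³ = −9. Subtract (−9)·D = −18x³ − 27x² − 45x − 72. Remainder: 2x² − 7x − 6.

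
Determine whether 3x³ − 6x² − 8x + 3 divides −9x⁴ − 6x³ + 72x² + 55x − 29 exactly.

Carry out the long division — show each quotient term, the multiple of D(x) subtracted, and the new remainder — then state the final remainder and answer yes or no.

Step 1: lead(−9x⁴ − 6x³ + 72x² + 55x − 29) ÷ lead(D) = −9x⁴ ÷ 3x³ = −3x. Subtract (−3x)·D = −9x⁴ + 18x³ + 24x² − 9x. Remainder: −24x³ + 48x² + 64x − 29.
Step 2: lead(−24x³ + 48x² + 64x − 29) ÷ lead(D) = −24x³ ÷ 3x³ = −8. Subtract (−8)·D = −24x³ + 48x² + 64x − 24. Remainder: −5.

R(x) = −5, so D(x) is not a factor of P(x). no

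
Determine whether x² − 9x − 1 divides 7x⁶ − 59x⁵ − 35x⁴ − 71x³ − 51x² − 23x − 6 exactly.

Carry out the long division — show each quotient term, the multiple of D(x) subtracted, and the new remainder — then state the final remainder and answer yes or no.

Step 1: lead(7x⁶ − 59x⁵ − 35x⁴ − 71x³ − 51x² − 23x − 6) ÷ lead(D) = 7x⁶ ÷ x² = 7x⁴. Subtract (7x⁴)·D = 7x⁶ − 63x⁵ − 7x⁴. Remainder: 4x⁵ − 28x⁴ − 71x³ − 51x² − 23x − 6.
Step 2: lead(4x⁵ − 28x⁴ − 71x³ − 51x² − 23x − 6) ÷ lead(D) = 4x⁵ ÷ x² = 4x³. Subtract (4x³)·D = 4x⁵ − 36x⁴ − 4x³. Remainder: 8x⁴ − 67x³ − 51x² − 23x − 6.
Step 3: lead(8x⁴ − 67x³ − 51x² − 23x − 6) ÷ lead(D) = 8x⁴ ÷ x² = 8x². Subtract (8x²)·D = 8x⁴ − 72x³ − 8x². Remainder: 5x³ − 43x² − 23x − 6.
Step 4: lead(5x³ − 43x² − 23x − 6) ÷ lead(D) = 5x³ ÷ x² = 5x. Subtract (5x)·D = 5x³ − 45x² − 5x. Remainder: 2x² − 18x − 6.
Step 5: lead(2x² − 18x − 6) ÷ lead(D) = 2x² ÷ x² = 2. Subtract (2)·D = 2x² − 18x − 2. Remainder: −4.

R(x) = −4, so D(x) is not a factor of P(x). no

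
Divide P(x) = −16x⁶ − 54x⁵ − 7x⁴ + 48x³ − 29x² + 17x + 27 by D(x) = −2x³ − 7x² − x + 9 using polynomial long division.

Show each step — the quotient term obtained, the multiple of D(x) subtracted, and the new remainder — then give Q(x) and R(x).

Step 1: lead(−16x⁶ − 54x⁵ − 7x⁴ + 48x³ − 29x² + 17x + 27) ÷ lead(D) = −16x⁶ ÷ −2x³ = 8x³. Subtract (8x³)·D = −16x⁶ − 56x⁵ − 8x⁴ + 72x³. Remainder: 2x⁵ + x⁴ − 24x³ − 29x² + 17x + 27.
Step 2: lead(2x⁵ + x⁴ − 24x³ − 29x² + 17x + 27) ÷ lead(D) = 2x⁵ ÷ −2x³ = −x². Subtract (−x²)·D = 2x⁵ + 7x⁴ + x³ − 9x². Remainder: −6x⁴ − 25x³ − 20x² + 17x + 27.
Step 3: lead(−6x⁴ − 25x³ − 20x² + 17x + 27) ÷ lead(D) = −6x⁴ ÷ −2x³ = 3x. Subtract (3x)·D = −6x⁴ − 21x³ − 3x² + 27x. Remainder: −4x³ − 17x² − 10x + 27.
Step 4: lead(−4x³ − 17x² − 10x + 27) ÷ lead(D) = −4x³ ÷ −2x³ = 2. Subtract (2)·D = −4x³ − 14x² − 2x + 18. Remainder: −3x² − 8x + 9.

Q(x) = 8x³ − x² + 3x + 2; R(x) = −3x² − 8x + 9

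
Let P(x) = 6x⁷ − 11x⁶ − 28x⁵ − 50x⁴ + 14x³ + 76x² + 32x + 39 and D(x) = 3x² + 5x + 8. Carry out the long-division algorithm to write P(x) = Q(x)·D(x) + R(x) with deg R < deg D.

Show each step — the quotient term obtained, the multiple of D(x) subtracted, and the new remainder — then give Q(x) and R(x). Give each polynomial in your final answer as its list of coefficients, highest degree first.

Step 1: lead(6x⁷ − 11x⁶ − 28x⁵ − 50x⁴ + 14x³ + 76x² + 32x + 39) ÷ lead(D) = 6x⁷ ÷ 3x² = 2x⁵. Subtract (2x⁵)·D = 6x⁷ + 10x⁶ + 16x⁵. Remainder: −21x⁶ − 44x⁵ − 50x⁴ + 14x³ + 76x² + 32x + 39.
Step 2: lead(−21x⁶ − 44x⁵ − 50x⁴ + 14x³ + 76x² + 32x + 39) ÷ lead(D) = −21x⁶ ÷ 3x² = −7x⁴. Subtract (−7x⁴)·D = −21x⁶ − 35x⁵ − 56x⁴. Remainder: −9x⁵ + 6x⁴ + 14x³ + 76x² + 32x + 39.
Step 3: lead(−9x⁵ + 6x⁴ + 14x³ + 76x² + 32x + 39) ÷ lead(D) = −9x⁵ ÷ 3x² = −3x³. Subtract (−3x³)·D = −9x⁵ − 15x⁴ − 24x³. Remainder: 21x⁴ + 38x³ + 76x² + 32x + 39.
Step 4: lead(21x⁴ + 38x³ + 76x² + 32x + 39) ÷ lead(D) = 21x⁴ ÷ 3x² = 7x². Subtract (7x²)·D = 21x⁴ + 35x³ + 56x². Remainder: 3x³ + 20x² + 32x + 39.
Step 5: lead(3x³ + 20x² + 32x + 39) ÷ lead(D) = 3x³ ÷ 3x² = x. Subtract (x)·D = 3x³ + 5x² + 8x. Remainder: 15x² + 24x + 39.
Step 6: lead(15x² + 24x + 39) ÷ lead(D) = 15x² ÷ 3x² = 5. Subtract (5)·D = 15x² + 25x + 40. Remainder: −x − 1.

Q = [2, -7, -3, 7, 1, 5]; R = [-1, -1]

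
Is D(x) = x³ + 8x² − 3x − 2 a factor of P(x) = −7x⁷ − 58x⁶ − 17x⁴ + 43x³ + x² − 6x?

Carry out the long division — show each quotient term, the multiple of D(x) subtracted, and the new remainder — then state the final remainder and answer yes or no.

R(x) = 0, so D(x) is a factor of P(x). yes

Step 1: lead(−7x⁷ − 58x⁶ − 17x⁴ + 43x³ + x² − 6x) ÷ lead(D) = −7x⁷ ÷ x³ = −7x⁴. Subtract (−7x⁴)·D = −7x⁷ − 56x⁶ + 21x⁵ + 14x⁴. Remainder: −2x⁶ − 21x⁵ − 31x⁴ + 43x³ + x² − 6x.
Step 2: lead(−2x⁶ − 21x⁵ − 31x⁴ + 43x³ + x² − 6x) ÷ lead(D) = −2x⁶ ÷ x³ = −2x³. Subtract (−2x³)·D = −2x⁶ − 16x⁵ + 6x⁴ + 4x³. Remainder: −5x⁵ − 37x⁴ + 39x³ + x² − 6x.
Step 3: lead(−5x⁵ − 37x⁴ + 39x³ + x² − 6x) ÷ lead(D) = −5x⁵ ÷ x³ = −5x². Subtract (−5x²)·D = −5x⁵ − 40x⁴ + 15x³ + 10x². Remainder: 3x⁴ + 24x³ − 9x² − 6x.
Step 4: lead(3x⁴ + 24x³ − 9x² − 6x) ÷ lead(D) = 3x⁴ ÷ x³ = 3x. Subtract (3x)·D = 3x⁴ + 24x³ − 9x² − 6x. Remainder: 0.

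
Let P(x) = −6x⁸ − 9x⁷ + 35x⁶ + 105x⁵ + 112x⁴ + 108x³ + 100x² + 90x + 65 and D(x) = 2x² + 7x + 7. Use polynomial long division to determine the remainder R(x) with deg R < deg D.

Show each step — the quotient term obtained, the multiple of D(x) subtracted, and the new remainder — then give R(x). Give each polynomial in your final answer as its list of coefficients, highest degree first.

Step 1: lead(−6x⁸ − 9x⁷ + 35x⁶ + 105x⁵ + 112x⁴ + 108x³ + 100x² + 90x + 65) ÷ lead(D) = −6x⁸ ÷ 2x² = −3x⁶. Subtract (−3x⁶)·D = −6x⁸ − 21x⁷ − 21x⁶. Remainder: 12x⁷ + 56x⁶ + 105x⁵ + 112x⁴ + 108x³ + 100x² + 90x + 65.
Step 2: lead(12x⁷ + 56x⁶ + 105x⁵ + 112x⁴ + 108x³ + 100x² + 90x + 65) ÷ lead(D) = 12x⁷ ÷ 2x² = 6x⁵. Subtract (6x⁵)·D = 12x⁷ + 42x⁶ + 42x⁵. Remainder: 14x⁶ + 63x⁵ + 112x⁴ + 108x³ + 100x² + 90x + 65.
Step 3: lead(14x⁶ + 63x⁵ + 112x⁴ + 108x³ + 100x² + 90x + 65) ÷ lead(D) = 14x⁶ ÷ 2x² = 7x⁴. Subtract (7x⁴)·D = 14x⁶ + 49x⁵ + 49x⁴. Remainder: 14x⁵ + 63x⁴ + 108x³ + 100x² + 90x + 65.
Step 4: lead(14x⁵ + 63x⁴ + 108x³ + 100x² + 90x + 65) ÷ lead(D) = 14x⁵ ÷ 2x² = 7x³. Subtract (7x³)·D = 14x⁵ + 49x⁴ + 49x³. Remainder: 14x⁴ + 59x³ + 100x² + 90x + 65.
Step 5: lead(14x⁴ + 59x³ + 100x² + 90x + 65) ÷ lead(D) = 14x⁴ ÷ 2x² = 7x². Subtract (7x²)·D = 14x⁴ + 49x³ + 49x². Remainder: 10x³ + 51x² + 90x + 65.
Step 6: lead(10x³ + 51x² + 90x + 65) ÷ lead(D) = 10x³ ÷ 2x² = 5x. Subtract (5x)·D = 10x³ + 35x² + 35x. Remainder: 16x² + 55x + 65.
Step 7: lead(16x² + 55x + 65) ÷ lead(D) = 16x² ÷ 2x² = 8. Subtract (8)·D = 16x² + 56x + 56. Remainder: −x + 9.

R = [-1, 9]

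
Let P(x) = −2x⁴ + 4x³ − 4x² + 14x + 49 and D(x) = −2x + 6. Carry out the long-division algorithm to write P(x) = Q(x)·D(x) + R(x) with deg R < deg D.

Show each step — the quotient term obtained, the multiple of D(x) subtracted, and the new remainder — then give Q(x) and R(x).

Step 1: lead(−2x⁴ + 4x³ − 4x² + 14x + 49) ÷ lead(D) = −2x⁴ ÷ −2x = x³. Subtract (x³)·D = −2x⁴ + 6x³. Remainder: −2x³ − 4x² + 14x + 49.
Step 2: lead(−2x³ − 4x² + 14x + 49) ÷ lead(D) = −2x³ ÷ −2x = x². Subtract (x²)·D = −2x³ + 6x². Remainder: −10x² + 14x + 49.
Step 3: lead(−10x² + 14x + 49) ÷ lead(D) = −10x² ÷ −2x = 5x. Subtract (5x)·D = −10x² + 30x. Remainder: −16x + 49.
Step 4: lead(−16x + 49) ÷ lead(D) = −16x ÷ −2x = 8. Subtract (8)·D = −16x + 48. Remainder: 1.

Q(x) = x³ + x² + 5x + 8; R(x) = 1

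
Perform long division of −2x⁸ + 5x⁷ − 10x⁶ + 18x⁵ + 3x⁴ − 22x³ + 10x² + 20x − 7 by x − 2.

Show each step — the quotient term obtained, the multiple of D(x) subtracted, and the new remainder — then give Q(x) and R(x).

Step 1: lead(−2x⁸ + 5x⁷ − 10x⁶ + 18x⁵ + 3x⁴ − 22x³ + 10x² + 20x − 7) ÷ lead(D) = −2x⁸ ÷ x = −2x⁷. Subtract (−2x⁷)·D = −2x⁸ + 4x⁷. Remainder: x⁷ − 10x⁶ + 18x⁵ + 3x⁴ − 22x³ + 10x² + 20x − 7.
Step 2: lead(x⁷ − 10x⁶ + 18x⁵ + 3x⁴ − 22x³ + 10x² + 20x − 7) ÷ lead(D) = x⁷ ÷ x = x⁶. Subtract (x⁶)·D = x⁷ − 2x⁶. Remainder: −8x⁶ + 18x⁵ + 3x⁴ − 22x³ + 10x² + 20x − 7.
Step 3: lead(−8x⁶ + 18x⁵ + 3x⁴ − 22x³ + 10x² + 20x − 7) ÷ lead(D) = −8x⁶ ÷ x = −8x⁵. Subtract (−8x⁵)·D = −8x⁶ + 16x⁵. Remainder: 2x⁵ + 3x⁴ − 22x³ + 10x² + 20x − 7.
Step 4: lead(2x⁵ + 3x⁴ − 22x³ + 10x² + 20x − 7) ÷ lead(D) = 2x⁵ ÷ x = 2x⁴. Subtract (2x⁴)·D = 2x⁵ − 4x⁴. Remainder: 7x⁴ − 22x³ + 10x² + 20x − 7.
Step 5: lead(7x⁴ − 22x³ + 10x² + 20x − 7) ÷ lead(D) = 7x⁴ ÷ x = 7x³. Subtract (7x³)·D = 7x⁴ − 14x³. Remainder: −8x³ + 10x² + 20x − 7.
Step 6: lead(−8x³ + 10x² + 20x − 7) ÷ lead(D) = −8x³ ÷ x = −8x². Subtract (−8x²)·D = −8x³ + 16x². Remainder: −6x² + 20x − 7.
Step 7: lead(−6x² + 20x − 7) ÷ lead(D) = −6x² ÷ x = −6x. Subtract (−6x)·D = −6x² + 12x. Remainder: 8x − 7.
Step 8: lead(8x − 7) ÷ lead(D) = 8x ÷ x = 8. Subtract (8)·D = 8x − 16. Remainder: 9.

Q(x) = −2x⁷ + x⁶ − 8x⁵ + 2x⁴ + 7x³ − 8x² − 6x + 8; R(x) = 9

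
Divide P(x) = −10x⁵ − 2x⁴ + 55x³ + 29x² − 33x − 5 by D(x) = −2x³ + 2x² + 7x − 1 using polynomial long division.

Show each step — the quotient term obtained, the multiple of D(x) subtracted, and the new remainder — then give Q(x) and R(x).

Step 1: lead(−10x⁵ − 2x⁴ + 55x³ + 29x² − 33x − 5) ÷ lead(D) = −10x⁵ ÷ −2x³ = 5x². Subtract (5x²)·D = −10x⁵ + 10x⁴ + 35x³ − 5x². Remainder: −12x⁴ + 20x³ + 34x² − 33x − 5.
Step 2: lead(−12x⁴ + 20x³ + 34x² − 33x − 5) ÷ lead(D) = −12x⁴ ÷ −2x³ = 6x. Subtract (6x)·D = −12x⁴ + 12x³ + 42x² − 6x. Remainder: 8x³ − 8x² − 27x − 5.
Step 3: lead(8x³ − 8x² − 27x − 5) ÷ lead(D) = 8x³ ÷ −2x³ = −4. Subtract (−4)·D = 8x³ − 8x² − 28x + 4. Remainder: x − 9.

Q(x) = 5x² + 6x − 4; R(x) = x − 9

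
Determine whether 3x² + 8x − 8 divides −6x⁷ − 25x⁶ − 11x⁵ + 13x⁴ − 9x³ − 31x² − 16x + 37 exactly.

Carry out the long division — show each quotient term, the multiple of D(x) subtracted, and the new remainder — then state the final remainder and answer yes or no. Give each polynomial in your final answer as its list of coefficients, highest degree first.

Step 1: lead(−6x⁷ − 25x⁶ − 11x⁵ + 13x⁴ − 9x³ − 31x² − 16x + 37) ÷ lead(D) = −6x⁷ ÷ 3x² = −2x⁵. Subtract (−2x⁵)·D = −6x⁷ − 16x⁶ + 16x⁵. Remainder: −9x⁶ − 27x⁵ + 13x⁴ − 9x³ − 31x² − 16x + 37.
Step 2: lead(−9x⁶ − 27x⁵ + 13x⁴ − 9x³ − 31x² − 16x + 37) ÷ lead(D) = −9x⁶ ÷ 3x² = −3x⁴. Subtract (−3x⁴)·D = −9x⁶ − 24x⁵ + 24x⁴. Remainder: −3x⁵ − 11x⁴ − 9x³ − 31x² − 16x + 37.
Step 3: lead(−3x⁵ − 11x⁴ − 9x³ − 31x² − 16x + 37) ÷ lead(D) = −3x⁵ ÷ 3x² = −x³. Subtract (−x³)·D = −3x⁵ − 8x⁴ + 8x³. Remainder: −3x⁴ − 17x³ − 31x² − 16x + 37.
Step 4: lead(−3x⁴ − 17x³ − 31x² − 16x + 37) ÷ lead(D) = −3x⁴ ÷ 3x² = −x². Subtract (−x²)·D = −3x⁴ − 8x³ + 8x². Remainder: −9x³ − 39x² − 16x + 37.
Step 5: lead(−9x³ − 39x² − 16x + 37) ÷ lead(D) = −9x³ ÷ 3x² = −3x. Subtract (−3x)·D = −9x³ − 24x² + 24x. Remainder: −15x² − 40x + 37.
Step 6: lead(−15x² − 40x + 37) ÷ lead(D) = −15x² ÷ 3x² = −5. Subtract (−5)·D = −15x² − 40x + 40. Remainder: −3.

R = [-3], so D(x) is not a factor of P(x). no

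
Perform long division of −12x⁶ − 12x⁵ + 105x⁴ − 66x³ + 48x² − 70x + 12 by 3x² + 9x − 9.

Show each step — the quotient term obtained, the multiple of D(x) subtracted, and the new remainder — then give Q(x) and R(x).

Step 1: lead(−12x⁶ − 12x⁵ + 105x⁴ − 66x³ + 48x² − 70x + 12) ÷ lead(D) = −12x⁶ ÷ 3x² = −4x⁴. Subtract (−4x⁴)·D = −12x⁶ − 36x⁵ + 36x⁴. Remainder: 24x⁵ + 69x⁴ − 66x³ + 48x² − 70x + 12.
Step 2: lead(24x⁵ + 69x⁴ − 66x³ + 48x² − 70x + 12) ÷ lead(D) = 24x⁵ ÷ 3x² = 8x³. Subtract (8x³)·D = 24x⁵ + 72x⁴ − 72x³. Remainder: −3x⁴ + 6x³ + 48x² − 70x + 12.
Step 3: lead(−3x⁴ + 6x³ + 48x² − 70x + 12) ÷ lead(D) = −3x⁴ ÷ 3x² = −x². Subtract (−x²)·D = −3x⁴ − 9x³ + 9x². Remainder: 15x³ + 39x² − 70x + 12.
Step 4: lead(15x³ + 39x² − 70x + 12) ÷ lead(D) = 15x³ ÷ 3x² = 5x. Subtract (5x)·D = 15x³ + 45x² − 45x. Remainder: −6x² − 25x + 12.
Step 5: lead(−6x² − 25x + 12) ÷ lead(D) = −6x² ÷ 3x² = −2. Subtract (−2)·D = −6x² − 18x + 18. Remainder: −7x − 6.

Q(x) = −4x⁴ + 8x³ − x² + 5x − 2; R(x) = −7x − 6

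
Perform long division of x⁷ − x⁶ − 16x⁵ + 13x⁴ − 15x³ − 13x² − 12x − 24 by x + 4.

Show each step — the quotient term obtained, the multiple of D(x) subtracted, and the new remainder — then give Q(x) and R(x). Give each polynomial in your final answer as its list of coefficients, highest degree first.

Step 1: lead(x⁷ − x⁶ − 16x⁵ + 13x⁴ − 15x³ − 13x² − 12x − 24) ÷ lead(D) = x⁷ ÷ x = x⁶. Subtract (x⁶)·D = x⁷ + 4x⁶. Remainder: −5x⁶ − 16x⁵ + 13x⁴ − 15x³ − 13x² − 12x − 24.
Step 2: lead(−5x⁶ − 16x⁵ + 13x⁴ − 15x³ − 13x² − 12x − 24) ÷ lead(D) = −5x⁶ ÷ x = −5x⁵. Subtract (−5x⁵)·D = −5x⁶ − 20x⁵. Remainder: 4x⁵ + 13x⁴ − 15x³ − 13x² − 12x − 24.
Step 3: lead(4x⁵ + 13x⁴ − 15x³ − 13x² − 12x − 24) ÷ lead(D) = 4x⁵ ÷ x = 4x⁴. Subtract (4x⁴)·D = 4x⁵ + 16x⁴. Remainder: −3x⁴ − 15x³ − 13x² − 12x − 24.
Step 4: lead(−3x⁴ − 15x³ − 13x² − 12x − 24) ÷ lead(D) = −3x⁴ ÷ x = −3x³. Subtract (−3x³)·D = −3x⁴ − 12x³. Remainder: −3x³ − 13x² − 12x − 24.
Step 5: lead(−3x³ − 13x² − 12x − 24) ÷ lead(D) = −3x³ ÷ x = −3x². Subtract (−3x²)·D = −3x³ − 12x². Remainder: −x² − 12x − 24.
Step 6: lead(−x² − 12x − 24) ÷ lead(D) = −x² ÷ x = −x. Subtract (−x)·D = −x² − 4x. Remainder: −8x − 24.
Step 7: lead(−8x − 24) ÷ lead(D) = −8x ÷ x = −8. Subtract (−8)·D = −8x − 32. Remainder: 8.

Q = [1, -5, 4, -3, -3, -1, -8]; R = [8]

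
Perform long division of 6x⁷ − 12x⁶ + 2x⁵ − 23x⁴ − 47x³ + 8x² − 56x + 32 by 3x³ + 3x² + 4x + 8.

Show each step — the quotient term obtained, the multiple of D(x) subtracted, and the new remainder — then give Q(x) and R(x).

Q(x) = 2x⁴ − 6x³ + 4x² − 9x + 4; R(x) = 0

Step 1: lead(6x⁷ − 12x⁶ + 2x⁵ − 23x⁴ − 47x³ + 8x² − 56x + 32) ÷ lead(D) = 6x⁷ ÷ 3x³ = 2x⁴. Subtract (2x⁴)·D = 6x⁷ + 6x⁶ + 8x⁵ + 16x⁴. Remainder: −18x⁶ − 6x⁵ − 39x⁴ − 47x³ + 8x² − 56x + 32.
Step 2: lead(−18x⁶ − 6x⁵ − 39x⁴ − 47x³ + 8x² − 56x + 32) ÷ lead(D) = −18x⁶ ÷ 3x³ = −6x³. Subtract (−6x³)·D = −18x⁶ − 18x⁵ − 24x⁴ − 48x³. Remainder: 12x⁵ − 15x⁴ + x³ + 8x² − 56x + 32.
Step 3: lead(12x⁵ − 15x⁴ + x³ + 8x² − 56x + 32) ÷ lead(D) = 12x⁵ ÷ 3x³ = 4x². Subtract (4x²)·D = 12x⁵ + 12x⁴ + 16x³ + 32x². Remainder: −27x⁴ − 15x³ − 24x² − 56x + 32.
Step 4: lead(−27x⁴ − 15x³ − 24x² − 56x + 32) ÷ lead(D) = −27x⁴ ÷ 3x³ = −9x. Subtract (−9x)·D = −27x⁴ − 27x³ − 36x² − 72x. Remainder: 12x³ + 12x² + 16x + 32.
Step 5: lead(12x³ + 12x² + 16x + 32) ÷ lead(D) = 12x³ ÷ 3x³ = 4. Subtract (4)·D = 12x³ + 12x² + 16x + 32. Remainder: 0.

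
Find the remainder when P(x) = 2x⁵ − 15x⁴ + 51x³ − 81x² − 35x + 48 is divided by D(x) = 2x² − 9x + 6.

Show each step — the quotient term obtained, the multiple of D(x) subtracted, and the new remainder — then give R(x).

Step 1: lead(2x⁵ − 15x⁴ + 51x³ − 81x² − 35x + 48) ÷ lead(D) = 2x⁵ ÷ 2x² = x³. Subtract (x³)·D = 2x⁵ − 9x⁴ + 6x³. Remainder: −6x⁴ + 45x³ − 81x² − 35x + 48.
Step 2: lead(−6x⁴ + 45x³ − 81x² − 35x + 48) ÷ lead(D) = −6x⁴ ÷ 2x² = −3x². Subtract (−3x²)·D = −6x⁴ + 27x³ − 18x². Remainder: 18x³ − 63x² − 35x + 48.
Step 3: lead(18x³ − 63x² − 35x + 48) ÷ lead(D) = 18x³ ÷ 2x² = 9x. Subtract (9x)·D = 18x³ − 81x² + 54x. Remainder: 18x² − 89x + 48.
Step 4: lead(18x² − 89x + 48) ÷ lead(D) = 18x² ÷ 2x² = 9. Subtract (9)·D = 18x² − 81x + 54. Remainder: −8x − 6.

R(x) = −8x − 6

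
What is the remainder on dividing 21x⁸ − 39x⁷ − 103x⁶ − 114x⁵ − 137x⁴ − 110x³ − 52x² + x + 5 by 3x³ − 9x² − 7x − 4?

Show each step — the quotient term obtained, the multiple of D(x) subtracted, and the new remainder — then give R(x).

Step 1: lead(21x⁸ − 39x⁷ − 103x⁶ − 114x⁵ − 137x⁴ − 110x³ − 52x² + x + 5) ÷ lead(D) = 21x⁸ ÷ 3x³ = 7x⁵. Subtract (7x⁵)·D = 21x⁸ − 63x⁷ − 49x⁶ − 28x⁵. Remainder: 24x⁷ − 54x⁶ − 86x⁵ − 137x⁴ − 110x³ − 52x² + x + 5.
Step 2: lead(24x⁷ − 54x⁶ − 86x⁵ − 137x⁴ − 110x³ − 52x² + x + 5) ÷ lead(D) = 24x⁷ ÷ 3x³ = 8x⁴. Subtract (8x⁴)·D = 24x⁷ − 72x⁶ − 56x⁵ − 32x⁴. Remainder: 18x⁶ − 30x⁵ − 105x⁴ − 110x³ − 52x² + x + 5.
Step 3: lead(18x⁶ − 30x⁵ − 105x⁴ − 110x³ − 52x² + x + 5) ÷ lead(D) = 18x⁶ ÷ 3x³ = 6x³. Subtract (6x³)·D = 18x⁶ − 54x⁵ − 42x⁴ − 24x³. Remainder: 24x⁵ − 63x⁴ − 86x³ − 52x² + x + 5.
Step 4: lead(24x⁵ − 63x⁴ − 86x³ − 52x² + x + 5) ÷ lead(D) = 24x⁵ ÷ 3x³ = 8x². Subtract (8x²)·D = 24x⁵ − 72x⁴ − 56x³ − 32x². Remainder: 9x⁴ − 30x³ − 20x² + x + 5.
Step 5: lead(9x⁴ − 30x³ − 20x² + x + 5) ÷ lead(D) = 9x⁴ ÷ 3x³ = 3x. Subtract (3x)·D = 9x⁴ − 27x³ − 21x² − 12x. Remainder: −3x³ + x² + 13x + 5.
Step 6: lead(−3x³ + x² + 13x + 5) ÷ lead(D) = −3x³ ÷ 3x³ = −1. Subtract (−1)·D = −3x³ + 9x² + 7x + 4. Remainder: −8x² + 6x + 1.

R(x) = −8x² + 6x + 1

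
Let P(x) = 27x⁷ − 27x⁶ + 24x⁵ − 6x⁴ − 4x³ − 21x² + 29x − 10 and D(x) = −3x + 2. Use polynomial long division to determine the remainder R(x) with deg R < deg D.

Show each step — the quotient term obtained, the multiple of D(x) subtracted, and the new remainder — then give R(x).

R(x) = 0

Step 1: lead(27x⁷ − 27x⁶ + 24x⁵ − 6x⁴ − 4x³ − 21x² + 29x − 10) ÷ lead(D) = 27x⁷ ÷ −3x = −9x⁶. Subtract (−9x⁶)·D = 27x⁷ − 18x⁶. Remainder: −9x⁶ + 24x⁵ − 6x⁴ − 4x³ − 21x² + 29x − 10.
Step 2: lead(−9x⁶ + 24x⁵ − 6x⁴ − 4x³ − 21x² + 29x − 10) ÷ lead(D) = −9x⁶ ÷ −3x = 3x⁵. Subtract (3x⁵)·D = −9x⁶ + 6x⁵. Remainder: 18x⁵ − 6x⁴ − 4x³ − 21x² + 29x − 10.
Step 3: lead(18x⁵ − 6x⁴ − 4x³ − 21x² + 29x − 10) ÷ lead(D) = 18x⁵ ÷ −3x = −6x⁴. Subtract (−6x⁴)·D = 18x⁵ − 12x⁴. Remainder: 6x⁴ − 4x³ − 21x² + 29x − 10.
Step 4: lead(6x⁴ − 4x³ − 21x² + 29x − 10) ÷ lead(D) = 6x⁴ ÷ −3x = −2x³. Subtract (−2x³)·D = 6x⁴ − 4x³. Remainder: −21x² + 29x − 10.
Step 5: lead(−21x² + 29x − 10) ÷ lead(D) = −21x² ÷ −3x = 7x. Subtract (7x)·D = −21x² + 14x. Remainder: 15x − 10.
Step 6: lead(15x − 10) ÷ lead(D) = 15x ÷ −3x = −5. Subtract (−5)·D = 15x − 10. Remainder: 0.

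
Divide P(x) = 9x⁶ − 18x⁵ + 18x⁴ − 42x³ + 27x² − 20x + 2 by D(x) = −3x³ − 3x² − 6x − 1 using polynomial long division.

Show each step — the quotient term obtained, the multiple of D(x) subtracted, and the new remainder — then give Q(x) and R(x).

Step 1: lead(9x⁶ − 18x⁵ + 18x⁴ − 42x³ + 27x² − 20x + 2) ÷ lead(D) = 9x⁶ ÷ −3x³ = −3x³. Subtract (−3x³)·D = 9x⁶ + 9x⁵ + 18x⁴ + 3x³. Remainder: −27x⁵ − 45x³ + 27x² − 20x + 2.
Step 2: lead(−27x⁵ − 45x³ + 27x² − 20x + 2) ÷ lead(D) = −27x⁵ ÷ −3x³ = 9x². Subtract (9x²)·D = −27x⁵ − 27x⁴ − 54x³ − 9x². Remainder: 27x⁴ + 9x³ + 36x² − 20x + 2.
Step 3: lead(27x⁴ + 9x³ + 36x² − 20x + 2) ÷ lead(D) = 27x⁴ ÷ −3x³ = −9x. Subtract (−9x)·D = 27x⁴ + 27x³ + 54x² + 9x. Remainder: −18x³ − 18x² − 29x + 2.
Step 4: lead(−18x³ − 18x² − 29x + 2) ÷ lead(D) = −18x³ ÷ −3x³ = 6. Subtract (6)·D = −18x³ − 18x² − 36x − 6. Remainder: 7x + 8.

Q(x) = −3x³ + 9x² − 9x + 6; R(x) = 7x + 8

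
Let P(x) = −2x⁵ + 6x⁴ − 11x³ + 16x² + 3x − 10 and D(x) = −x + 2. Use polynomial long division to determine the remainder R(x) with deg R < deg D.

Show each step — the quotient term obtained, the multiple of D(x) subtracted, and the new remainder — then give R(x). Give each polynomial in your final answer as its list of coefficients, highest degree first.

R = [4]

Step 1: lead(−2x⁵ + 6x⁴ − 11x³ + 16x² + 3x − 10) ÷ lead(D) = −2x⁵ ÷ −x = 2x⁴. Subtract (2x⁴)·D = −2x⁵ + 4x⁴. Remainder: 2x⁴ − 11x³ + 16x² + 3x − 10.
Step 2: lead(2x⁴ − 11x³ + 16x² + 3x − 10) ÷ lead(D) = 2x⁴ ÷ −x = −2x³. Subtract (−2x³)·D = 2x⁴ − 4x³. Remainder: −7x³ + 16x² + 3x − 10.
Step 3: lead(−7x³ + 16x² + 3x − 10) ÷ lead(D) = −7x³ ÷ −x = 7x². Subtract (7x²)·D = −7x³ + 14x². Remainder: 2x² + 3x − 10.
Step 4: lead(2x² + 3x − 10) ÷ lead(D) = 2x² ÷ −x = −2x. Subtract (−2x)·D = 2x² − 4x. Remainder: 7x − 10.
Step 5: lead(7x − 10) ÷ lead(D) = 7x ÷ −x = −7. Subtract (−7)·D = 7x − 14. Remainder: 4.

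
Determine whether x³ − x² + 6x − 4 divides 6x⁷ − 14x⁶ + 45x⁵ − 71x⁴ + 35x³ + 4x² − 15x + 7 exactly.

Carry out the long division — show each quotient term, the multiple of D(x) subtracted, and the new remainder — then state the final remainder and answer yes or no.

R(x) = −5x² − x + 3, so D(x) is not a factor of P(x). no

Step 1: lead(6x⁷ − 14x⁶ + 45x⁵ − 71x⁴ + 35x³ + 4x² − 15x + 7) ÷ lead(D) = 6x⁷ ÷ x³ = 6x⁴. Subtract (6x⁴)·D = 6x⁷ − 6x⁶ + 36x⁵ − 24x⁴. Remainder: −8x⁶ + 9x⁵ − 47x⁴ + 35x³ + 4x² − 15x + 7.
Step 2: lead(−8x⁶ + 9x⁵ − 47x⁴ + 35x³ + 4x² − 15x + 7) ÷ lead(D) = −8x⁶ ÷ x³ = −8x³. Subtract (−8x³)·D = −8x⁶ + 8x⁵ − 48x⁴ + 32x³. Remainder: x⁵ + x⁴ + 3x³ + 4x² − 15x + 7.
Step 3: lead(x⁵ + x⁴ + 3x³ + 4x² − 15x + 7) ÷ lead(D) = x⁵ ÷ x³ = x². Subtract (x²)·D = x⁵ − x⁴ + 6x³ − 4x². Remainder: 2x⁴ − 3x³ + 8x² − 15x + 7.
Step 4: lead(2x⁴ − 3x³ + 8x² − 15x + 7) ÷ lead(D) = 2x⁴ ÷ x³ = 2x. Subtract (2x)·D = 2x⁴ − 2x³ + 12x² − 8x. Remainder: −x³ − 4x² − 7x + 7.
Step 5: lead(−x³ − 4x² − 7x + 7) ÷ lead(D) = −x³ ÷ x³ = −1. Subtract (−1)·D = −x³ + x² − 6x + 4. Remainder: −5x² − x + 3.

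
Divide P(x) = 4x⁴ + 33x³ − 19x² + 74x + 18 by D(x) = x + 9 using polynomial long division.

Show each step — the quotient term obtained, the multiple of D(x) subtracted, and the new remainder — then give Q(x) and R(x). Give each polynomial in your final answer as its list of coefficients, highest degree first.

Q = [4, -3, 8, 2]; R = [0]

Step 1: lead(4x⁴ + 33x³ − 19x² + 74x + 18) ÷ lead(D) = 4x⁴ ÷ x = 4x³. Subtract (4x³)·D = 4x⁴ + 36x³. Remainder: −3x³ − 19x² + 74x + 18.
Step 2: lead(−3x³ − 19x² + 74x + 18) ÷ lead(D) = −3x³ ÷ x = −3x². Subtract (−3x²)·D = −3x³ − 27x². Remainder: 8x² + 74x + 18.
Step 3: lead(8x² + 74x + 18) ÷ lead(D) = 8x² ÷ x = 8x. Subtract (8x)·D = 8x² + 72x. Remainder: 2x + 18.
Step 4: lead(2x + 18) ÷ lead(D) = 2x ÷ x = 2. Subtract (2)·D = 2x + 18. Remainder: 0.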